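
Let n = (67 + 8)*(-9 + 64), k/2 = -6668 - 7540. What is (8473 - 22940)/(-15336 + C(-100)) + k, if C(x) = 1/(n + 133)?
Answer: -1855522721306/65300687 ≈ -28415.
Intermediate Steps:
k = -28416 (k = 2*(-6668 - 7540) = 2*(-14208) = -28416)
n = 4125 (n = 75*55 = 4125)
C(x) = 1/4258 (C(x) = 1/(4125 + 133) = 1/4258)
(8473 - 22940)/(-15336 + C(-100)) + k = (8473 - 22940)/(-15336 + 1/4258) - 28416 = -14467/(-65300687/4258) - 28416 = -14467*(-4258/65300687) - 28416 = 61600486/65300687 - 28416 = -1855522721306/65300687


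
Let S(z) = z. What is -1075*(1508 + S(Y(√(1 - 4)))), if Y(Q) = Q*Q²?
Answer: -1621100 + 3225*I*√3 ≈ -1.6211e+6 + 5585.9*I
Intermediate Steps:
Y(Q) = Q³
-1075*(1508 + S(Y(√(1 - 4)))) = -1075*(1508 + (√(1 - 4))³) = -1075*(1508 + (√(-3))³) = -1075*(1508 + (I*√3)³) = -1075*(1508 - 3*I*√3) = -1621100 + 3225*I*√3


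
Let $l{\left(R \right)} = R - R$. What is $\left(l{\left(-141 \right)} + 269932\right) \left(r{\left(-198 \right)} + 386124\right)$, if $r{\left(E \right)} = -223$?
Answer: $104167028732$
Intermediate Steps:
$l{\left(R \right)} = 0$
$\left(l{\left(-141 \right)} + 269932\right) \left(r{\left(-198 \right)} + 386124\right) = \left(0 + 269932\right) \left(-223 + 386124\right) = 269932 \cdot 385901 = 104167028732$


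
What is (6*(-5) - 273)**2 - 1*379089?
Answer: -287280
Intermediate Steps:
(6*(-5) - 273)**2 - 1*379089 = (-30 - 273)**2 - 379089 = (-303)**2 - 379089 = 91809 - 379089 = -287280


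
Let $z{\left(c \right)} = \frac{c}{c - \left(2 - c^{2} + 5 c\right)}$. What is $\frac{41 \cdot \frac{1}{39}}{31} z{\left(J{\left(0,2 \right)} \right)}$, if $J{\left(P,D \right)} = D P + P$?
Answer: $0$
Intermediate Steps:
$J{\left(P,D \right)} = P + D P$
$z{\left(c \right)} = \frac{c}{-2 + c^{2} - 4 c}$ ($z{\left(c \right)} = \frac{c}{c - \left(2 - c^{2} + 5 c\right)} = \frac{c}{-2 + c^{2} - 4 c}$)
$\frac{41 \cdot \frac{1}{39}}{31} z{\left(J{\left(0,2 \right)} \right)} = \frac{41 \cdot \frac{1}{39}}{31} \frac{0 \left(1 + 2\right)}{-2 + \left(0 \left(1 + 2\right)\right)^{2} - 4 \cdot 0 \left(1 + 2\right)} = \frac{41 \cdot \frac{1}{39}}{31} \frac{0 \cdot 3}{-2 + \left(0 \cdot 3\right)^{2} - 4 \cdot 0 \cdot 3} = \frac{1}{31} \cdot \frac{41}{39} \frac{0}{-2 + 0^{2} - 0} = \frac{41 \frac{0}{-2 + 0 + 0}}{1209} = \frac{41 \frac{0}{-2}}{1209} = \frac{41 \cdot 0 \left(- \frac{1}{2}\right)}{1209} = \frac{41}{1209} \cdot 0 = 0$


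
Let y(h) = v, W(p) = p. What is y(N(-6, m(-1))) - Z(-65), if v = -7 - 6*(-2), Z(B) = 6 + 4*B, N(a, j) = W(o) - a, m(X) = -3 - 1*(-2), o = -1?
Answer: 259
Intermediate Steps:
m(X) = -1 (m(X) = -3 + 2 = -1)
N(a, j) = -1 - a
v = 5 (v = -7 + 12 = 5)
y(h) = 5
y(N(-6, m(-1))) - Z(-65) = 5 - (6 + 4*(-65)) = 5 - (6 - 260) = 5 - 1*(-254) = 5 + 254 = 259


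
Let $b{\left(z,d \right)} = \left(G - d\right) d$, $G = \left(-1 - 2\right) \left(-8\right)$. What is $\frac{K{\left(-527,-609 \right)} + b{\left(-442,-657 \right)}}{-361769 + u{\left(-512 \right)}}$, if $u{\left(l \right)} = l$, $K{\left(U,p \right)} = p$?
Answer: $\frac{448026}{362281} \approx 1.2367$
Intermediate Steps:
$G = 24$ ($G = \left(-3\right) \left(-8\right) = 24$)
$b{\left(z,d \right)} = d \left(24 - d\right)$ ($b{\left(z,d \right)} = \left(24 - d\right) d = d \left(24 - d\right)$)
$\frac{K{\left(-527,-609 \right)} + b{\left(-442,-657 \right)}}{-361769 + u{\left(-512 \right)}} = \frac{-609 - 657 \left(24 - -657\right)}{-361769 - 512} = \frac{-609 - 657 \left(24 + 657\right)}{-362281} = \left(-609 - 447417\right) \left(- \frac{1}{362281}\right) = \left(-448026\right) \left(- \frac{1}{362281}\right) = \frac{448026}{362281}$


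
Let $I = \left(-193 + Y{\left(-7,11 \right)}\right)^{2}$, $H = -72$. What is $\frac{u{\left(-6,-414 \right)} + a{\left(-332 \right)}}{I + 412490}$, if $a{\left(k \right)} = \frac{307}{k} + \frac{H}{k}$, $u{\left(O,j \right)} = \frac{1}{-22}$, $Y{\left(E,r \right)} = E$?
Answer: $- \frac{917}{550831160} \approx -1.6648 \cdot 10^{-6}$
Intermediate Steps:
$u{\left(O,j \right)} = - \frac{1}{22}$
$a{\left(k \right)} = \frac{235}{k}$ ($a{\left(k \right)} = \frac{307}{k} - \frac{72}{k} = \frac{235}{k}$)
$I = 40000$ ($I = \left(-193 - 7\right)^{2} = \left(-200\right)^{2} = 40000$)
$\frac{u{\left(-6,-414 \right)} + a{\left(-332 \right)}}{I + 412490} = \frac{- \frac{1}{22} + \frac{235}{-332}}{40000 + 412490} = \frac{- \frac{1}{22} + 235 \left(- \frac{1}{332}\right)}{452490} = \left(- \frac{1}{22} - \frac{235}{332}\right) \frac{1}{452490} = \left(- \frac{2751}{3652}\right) \frac{1}{452490} = - \frac{917}{550831160}$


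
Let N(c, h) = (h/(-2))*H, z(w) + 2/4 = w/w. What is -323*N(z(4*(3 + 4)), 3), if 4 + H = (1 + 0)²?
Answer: -2907/2 ≈ -1453.5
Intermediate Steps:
H = -3 (H = -4 + (1 + 0)² = -4 + 1² = -4 + 1 = -3)
z(w) = ½ (z(w) = -½ + w/w = -½ + 1 = ½)
N(c, h) = 3*h/2 (N(c, h) = (h/(-2))*(-3) = (h*(-½))*(-3) = -h/2*(-3) = 3*h/2)
-323*N(z(4*(3 + 4)), 3) = -969*3/2 = -323*9/2 = -2907/2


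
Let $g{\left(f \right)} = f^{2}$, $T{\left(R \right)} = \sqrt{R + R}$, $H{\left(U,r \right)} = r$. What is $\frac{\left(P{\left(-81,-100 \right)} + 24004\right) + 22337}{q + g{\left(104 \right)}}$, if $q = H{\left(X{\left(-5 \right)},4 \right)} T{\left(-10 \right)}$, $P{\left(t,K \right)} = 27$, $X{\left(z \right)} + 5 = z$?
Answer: $\frac{870688}{203101} - \frac{644 i \sqrt{5}}{203101} \approx 4.287 - 0.0070902 i$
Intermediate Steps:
$X{\left(z \right)} = -5 + z$
$T{\left(R \right)} = \sqrt{2} \sqrt{R}$ ($T{\left(R \right)} = \sqrt{2 R} = \sqrt{2} \sqrt{R}$)
$q = 8 i \sqrt{5}$ ($q = 4 \sqrt{2} \sqrt{-10} = 4 \sqrt{2} i \sqrt{10} = 4 \cdot 2 i \sqrt{5} = 8 i \sqrt{5} \approx 17.889 i$)
$\frac{\left(P{\left(-81,-100 \right)} + 24004\right) + 22337}{q + g{\left(104 \right)}} = \frac{\left(27 + 24004\right) + 22337}{8 i \sqrt{5} + 104^{2}} = \frac{24031 + 22337}{8 i \sqrt{5} + 10816} = \frac{46368}{10816 + 8 i \sqrt{5}}$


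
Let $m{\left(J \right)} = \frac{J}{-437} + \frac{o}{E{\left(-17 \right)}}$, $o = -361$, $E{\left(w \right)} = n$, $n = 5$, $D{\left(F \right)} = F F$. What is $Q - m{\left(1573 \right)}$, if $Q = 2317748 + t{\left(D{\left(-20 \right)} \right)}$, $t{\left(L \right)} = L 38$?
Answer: $\frac{5097657002}{2185} \approx 2.333 \cdot 10^{6}$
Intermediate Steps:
$D{\left(F \right)} = F^{2}$
$E{\left(w \right)} = 5$
$t{\left(L \right)} = 38 L$
$m{\left(J \right)} = - \frac{361}{5} - \frac{J}{437}$ ($m{\left(J \right)} = \frac{J}{-437} - \frac{361}{5} = J \left(- \frac{1}{437}\right) - \frac{361}{5} = - \frac{J}{437} - \frac{361}{5} = - \frac{361}{5} - \frac{J}{437}$)
$Q = 2332948$ ($Q = 2317748 + 38 \left(-20\right)^{2} = 2317748 + 38 \cdot 400 = 2317748 + 15200 = 2332948$)
$Q - m{\left(1573 \right)} = 2332948 - \left(- \frac{361}{5} - \frac{1573}{437}\right) = 2332948 - - \frac{165622}{2185} = 2332948 + \frac{165622}{2185} = \frac{5097657002}{2185}$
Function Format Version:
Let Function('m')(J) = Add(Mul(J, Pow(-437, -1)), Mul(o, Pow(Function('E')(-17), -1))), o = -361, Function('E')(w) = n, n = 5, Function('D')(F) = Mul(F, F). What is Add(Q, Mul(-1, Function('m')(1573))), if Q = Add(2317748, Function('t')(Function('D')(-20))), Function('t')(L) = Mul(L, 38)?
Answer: Rational(5097657002, 2185) ≈ 2.3330e+6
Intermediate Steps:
Function('D')(F) = Pow(F, 2)
Function('E')(w) = 5
Function('t')(L) = Mul(38, L)
Function('m')(J) = Add(Rational(-361, 5), Mul(Rational(-1, 437), J)) (Function('m')(J) = Add(Mul(J, Pow(-437, -1)), Mul(-361, Pow(5, -1))) = Add(Mul(J, Rational(-1, 437)), Mul(-361, Rational(1, 5))) = Add(Mul(Rational(-1, 437), J), Rational(-361, 5)) = Add(Rational(-361, 5), Mul(Rational(-1, 437), J)))
Q = 2332948 (Q = Add(2317748, Mul(38, Pow(-20, 2))) = Add(2317748, Mul(38, 400)) = Add(2317748, 15200) = 2332948)
Add(Q, Mul(-1, Function('m')(1573))) = Add(2332948, Mul(-1, Add(Rational(-361, 5), Mul(Rational(-1, 437), 1573)))) = Add(2332948, Mul(-1, Add(Rational(-361, 5), Rational(-1573, 437)))) = Add(2332948, Mul(-1, Rational(-165622, 2185))) = Add(2332948, Rational(165622, 2185)) = Rational(5097657002, 2185)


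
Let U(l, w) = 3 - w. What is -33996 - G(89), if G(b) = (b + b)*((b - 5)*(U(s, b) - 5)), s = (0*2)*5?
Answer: 1326636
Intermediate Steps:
s = 0 (s = 0*5 = 0)
G(b) = 2*b*(-5 + b)*(-2 - b) (G(b) = (b + b)*((b - 5)*((3 - b) - 5)) = (2*b)*((-5 + b)*(-2 - b)) = 2*b*(-5 + b)*(-2 - b))
-33996 - G(89) = -33996 - (-2)*89*(-10 + 89*(-3 + 89)) = -33996 - (-2)*89*(-10 + 89*86) = -33996 - (-2)*89*(-10 + 7654) = -33996 - (-2)*89*7644 = -33996 - 1*(-1360632) = -33996 + 1360632 = 1326636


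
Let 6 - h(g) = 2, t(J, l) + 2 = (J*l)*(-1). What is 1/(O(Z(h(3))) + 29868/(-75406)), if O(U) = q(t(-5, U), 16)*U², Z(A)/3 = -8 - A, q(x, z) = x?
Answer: -37703/8893096950 ≈ -4.2396e-6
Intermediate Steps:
t(J, l) = -2 - J*l (t(J, l) = -2 + (J*l)*(-1) = -2 - J*l)
h(g) = 4 (h(g) = 6 - 1*2 = 6 - 2 = 4)
Z(A) = -24 - 3*A (Z(A) = 3*(-8 - A) = -24 - 3*A)
O(U) = U²*(-2 + 5*U) (O(U) = (-2 - 1*(-5)*U)*U² = (-2 + 5*U)*U² = U²*(-2 + 5*U))
1/(O(Z(h(3))) + 29868/(-75406)) = 1/((-24 - 3*4)²*(-2 + 5*(-24 - 3*4)) + 29868/(-75406)) = 1/((-24 - 12)²*(-2 + 5*(-24 - 12)) + 29868*(-1/75406)) = 1/((-36)²*(-2 + 5*(-36)) - 14934/37703) = 1/(1296*(-2 - 180) - 14934/37703) = 1/(1296*(-182) - 14934/37703) = 1/(-235872 - 14934/37703) = 1/(-8893096950/37703) = -37703/8893096950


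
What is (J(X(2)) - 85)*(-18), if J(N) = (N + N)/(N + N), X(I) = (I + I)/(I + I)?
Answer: 1512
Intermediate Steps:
X(I) = 1 (X(I) = (2*I)/((2*I)) = (2*I)*(1/(2*I)) = 1)
J(N) = 1 (J(N) = (2*N)/((2*N)) = (2*N)*(1/(2*N)) = 1)
(J(X(2)) - 85)*(-18) = (1 - 85)*(-18) = -84*(-18) = 1512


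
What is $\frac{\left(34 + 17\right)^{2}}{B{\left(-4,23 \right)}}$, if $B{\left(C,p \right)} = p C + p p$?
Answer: $\frac{2601}{437} \approx 5.9519$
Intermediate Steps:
$B{\left(C,p \right)} = p^{2} + C p$ ($B{\left(C,p \right)} = C p + p^{2} = p^{2} + C p$)
$\frac{\left(34 + 17\right)^{2}}{B{\left(-4,23 \right)}} = \frac{\left(34 + 17\right)^{2}}{23 \left(-4 + 23\right)} = \frac{51^{2}}{23 \cdot 19} = \frac{2601}{437}$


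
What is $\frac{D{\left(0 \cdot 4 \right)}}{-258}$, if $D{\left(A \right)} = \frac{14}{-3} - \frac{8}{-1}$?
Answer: $- \frac{5}{387} \approx -0.01292$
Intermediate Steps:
$D{\left(A \right)} = \frac{10}{3}$ ($D{\left(A \right)} = 14 \left(- \frac{1}{3}\right) - -8 = - \frac{14}{3} + 8 = \frac{10}{3}$)
$\frac{D{\left(0 \cdot 4 \right)}}{-258} = \frac{10}{3 \left(-258\right)} = \frac{10}{3} \left(- \frac{1}{258}\right) = - \frac{5}{387}$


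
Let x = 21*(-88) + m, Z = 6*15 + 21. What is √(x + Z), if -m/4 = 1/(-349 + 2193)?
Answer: 7*I*√7533662/461 ≈ 41.677*I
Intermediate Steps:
m = -1/461 (m = -4/(-349 + 2193) = -4/1844 = -4*1/1844 = -1/461 ≈ -0.0021692)
Z = 111 (Z = 90 + 21 = 111)
x = -851929/461 (x = 21*(-88) - 1/461 = -1848 - 1/461 = -851929/461 ≈ -1848.0)
√(x + Z) = √(-851929/461 + 111) = √(-800758/461) = 7*I*√7533662/461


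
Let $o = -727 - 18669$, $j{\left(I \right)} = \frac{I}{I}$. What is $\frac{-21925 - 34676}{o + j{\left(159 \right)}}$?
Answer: $\frac{6289}{2155} \approx 2.9183$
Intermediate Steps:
$j{\left(I \right)} = 1$
$o = -19396$
$\frac{-21925 - 34676}{o + j{\left(159 \right)}} = \frac{-21925 - 34676}{-19396 + 1} = - \frac{56601}{-19395} = \left(-56601\right) \left(- \frac{1}{19395}\right) = \frac{6289}{2155}$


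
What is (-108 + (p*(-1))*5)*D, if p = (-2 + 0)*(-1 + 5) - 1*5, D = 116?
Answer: -4988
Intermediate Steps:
p = -13 (p = -2*4 - 5 = -8 - 5 = -13)
(-108 + (p*(-1))*5)*D = (-108 - 13*(-1)*5)*116 = (-108 + 13*5)*116 = (-108 + 65)*116 = -43*116 = -4988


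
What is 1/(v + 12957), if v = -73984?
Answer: -1/61027 ≈ -1.6386e-5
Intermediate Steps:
1/(v + 12957) = 1/(-73984 + 12957) = 1/(-61027) = -1/61027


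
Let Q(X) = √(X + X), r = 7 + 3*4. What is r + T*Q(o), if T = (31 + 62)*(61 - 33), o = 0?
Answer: 19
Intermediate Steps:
r = 19 (r = 7 + 12 = 19)
T = 2604 (T = 93*28 = 2604)
Q(X) = √2*√X (Q(X) = √(2*X) = √2*√X)
r + T*Q(o) = 19 + 2604*(√2*√0) = 19 + 2604*(√2*0) = 19 + 2604*0 = 19 + 0 = 19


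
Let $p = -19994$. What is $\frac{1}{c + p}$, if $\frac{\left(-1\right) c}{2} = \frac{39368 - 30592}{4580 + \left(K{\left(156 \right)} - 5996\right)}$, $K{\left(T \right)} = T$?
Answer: $- \frac{315}{6293722} \approx -5.005 \cdot 10^{-5}$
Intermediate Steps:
$c = \frac{4388}{315}$ ($c = - 2 \frac{39368 - 30592}{4580 + \left(156 - 5996\right)} = - 2 \frac{8776}{4580 + \left(156 - 5996\right)} = - 2 \frac{8776}{4580 - 5840} = - 2 \frac{8776}{-1260} = - 2 \cdot 8776 \left(- \frac{1}{1260}\right) = \left(-2\right) \left(- \frac{2194}{315}\right) = \frac{4388}{315} \approx 13.93$)
$\frac{1}{c + p} = \frac{1}{\frac{4388}{315} - 19994} = \frac{1}{- \frac{6293722}{315}} = - \frac{315}{6293722}$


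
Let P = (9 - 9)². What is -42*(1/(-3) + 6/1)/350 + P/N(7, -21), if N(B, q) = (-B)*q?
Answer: -17/25 ≈ -0.68000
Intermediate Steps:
P = 0 (P = 0² = 0)
N(B, q) = -B*q
-42*(1/(-3) + 6/1)/350 + P/N(7, -21) = -42*(1/(-3) + 6/1)/350 + 0/((-1*7*(-21))) = -42*(1*(-⅓) + 6*1)*(1/350) + 0/147 = -42*(-⅓ + 6)*(1/350) + 0*(1/147) = -42*17/3*(1/350) + 0 = -238*1/350 + 0 = -17/25 + 0 = -17/25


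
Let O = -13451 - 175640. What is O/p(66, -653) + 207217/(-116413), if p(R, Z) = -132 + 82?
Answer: 22002289733/5820650 ≈ 3780.0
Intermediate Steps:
p(R, Z) = -50
O = -189091
O/p(66, -653) + 207217/(-116413) = -189091/(-50) + 207217/(-116413) = -189091*(-1/50) + 207217*(-1/116413) = 189091/50 - 207217/116413 = 22002289733/5820650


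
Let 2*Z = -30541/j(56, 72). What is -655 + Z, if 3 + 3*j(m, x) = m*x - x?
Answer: -1758431/2638 ≈ -666.58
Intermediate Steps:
j(m, x) = -1 - x/3 + m*x/3 (j(m, x) = -1 + (m*x - x)/3 = -1 + (-x + m*x)/3 = -1 + (-x/3 + m*x/3) = -1 - x/3 + m*x/3)
Z = -30541/2638 (Z = (-30541/(-1 - 1/3*72 + (1/3)*56*72))/2 = (-30541/(-1 - 24 + 1344))/2 = (-30541/1319)/2 = (-30541*1/1319)/2 = (1/2)*(-30541/1319) = -30541/2638 ≈ -11.577)
-655 + Z = -655 - 30541/2638 = -1758431/2638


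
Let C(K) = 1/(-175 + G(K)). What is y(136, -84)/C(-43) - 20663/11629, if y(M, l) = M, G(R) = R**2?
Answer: 2647483993/11629 ≈ 2.2766e+5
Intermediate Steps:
C(K) = 1/(-175 + K**2)
y(136, -84)/C(-43) - 20663/11629 = 136/(1/(-175 + (-43)**2)) - 20663/11629 = 136/(1/(-175 + 1849)) - 20663*1/11629 = 136/(1/1674) - 20663/11629 = 136*1674 - 20663/11629 = 227664 - 20663/11629 = 2647483993/11629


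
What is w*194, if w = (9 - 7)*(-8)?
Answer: -3104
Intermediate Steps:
w = -16 (w = 2*(-8) = -16)
w*194 = -16*194 = -3104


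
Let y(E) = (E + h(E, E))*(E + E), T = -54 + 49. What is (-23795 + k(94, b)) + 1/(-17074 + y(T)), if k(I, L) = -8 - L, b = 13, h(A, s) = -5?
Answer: -404252785/16974 ≈ -23816.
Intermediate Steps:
T = -5
y(E) = 2*E*(-5 + E) (y(E) = (E - 5)*(E + E) = (-5 + E)*(2*E) = 2*E*(-5 + E))
(-23795 + k(94, b)) + 1/(-17074 + y(T)) = (-23795 + (-8 - 1*13)) + 1/(-17074 + 2*(-5)*(-5 - 5)) = (-23795 + (-8 - 13)) + 1/(-17074 + 2*(-5)*(-10)) = (-23795 - 21) + 1/(-17074 + 100) = -23816 + 1/(-16974) = -23816 - 1/16974 = -404252785/16974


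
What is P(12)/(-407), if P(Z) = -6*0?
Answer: 0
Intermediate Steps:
P(Z) = 0
P(12)/(-407) = 0/(-407) = 0*(-1/407) = 0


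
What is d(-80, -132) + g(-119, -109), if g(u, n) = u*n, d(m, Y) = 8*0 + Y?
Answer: 12839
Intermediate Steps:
d(m, Y) = Y (d(m, Y) = 0 + Y = Y)
g(u, n) = n*u
d(-80, -132) + g(-119, -109) = -132 - 109*(-119) = -132 + 12971 = 12839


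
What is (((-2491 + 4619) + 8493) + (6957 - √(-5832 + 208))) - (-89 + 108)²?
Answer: 17217 - 2*I*√1406 ≈ 17217.0 - 74.993*I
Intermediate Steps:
(((-2491 + 4619) + 8493) + (6957 - √(-5832 + 208))) - (-89 + 108)² = ((2128 + 8493) + (6957 - √(-5624))) - 1*19² = (10621 + (6957 - 2*I*√1406)) - 1*361 = (10621 + (6957 - 2*I*√1406)) - 361 = (17578 - 2*I*√1406) - 361 = 17217 - 2*I*√1406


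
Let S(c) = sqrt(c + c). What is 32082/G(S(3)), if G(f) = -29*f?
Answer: -5347*sqrt(6)/29 ≈ -451.64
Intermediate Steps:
S(c) = sqrt(2)*sqrt(c) (S(c) = sqrt(2*c) = sqrt(2)*sqrt(c))
32082/G(S(3)) = 32082/((-29*sqrt(2)*sqrt(3))) = 32082/((-29*sqrt(6))) = 32082*(-sqrt(6)/174) = -5347*sqrt(6)/29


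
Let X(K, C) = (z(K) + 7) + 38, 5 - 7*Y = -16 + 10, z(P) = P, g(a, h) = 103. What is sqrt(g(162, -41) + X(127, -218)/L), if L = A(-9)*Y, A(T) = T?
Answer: 23*sqrt(187)/33 ≈ 9.5309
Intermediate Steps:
Y = 11/7 (Y = 5/7 - (-16 + 10)/7 = 5/7 - 1/7*(-6) = 5/7 + 6/7 = 11/7 ≈ 1.5714)
X(K, C) = 45 + K (X(K, C) = (K + 7) + 38 = (7 + K) + 38 = 45 + K)
L = -99/7 (L = -9*11/7 = -99/7 ≈ -14.143)
sqrt(g(162, -41) + X(127, -218)/L) = sqrt(103 + (45 + 127)/(-99/7)) = sqrt(103 + 172*(-7/99)) = sqrt(103 - 1204/99) = sqrt(8993/99) = 23*sqrt(187)/33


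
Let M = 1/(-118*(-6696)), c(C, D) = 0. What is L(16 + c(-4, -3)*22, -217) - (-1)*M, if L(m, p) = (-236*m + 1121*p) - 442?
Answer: -195536926799/790128 ≈ -2.4748e+5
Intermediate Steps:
L(m, p) = -442 - 236*m + 1121*p
M = 1/790128 ≈ 1.2656e-6
L(16 + c(-4, -3)*22, -217) - (-1)*M = (-442 - 236*(16 + 0*22) + 1121*(-217)) - (-1)/790128 = (-442 - 236*(16 + 0) - 243257) - 1*(-1/790128) = (-442 - 236*16 - 243257) + 1/790128 = (-442 - 3776 - 243257) + 1/790128 = -247475 + 1/790128 = -195536926799/790128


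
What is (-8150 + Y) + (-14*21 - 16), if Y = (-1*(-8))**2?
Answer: -8396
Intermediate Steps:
Y = 64 (Y = 8**2 = 64)
(-8150 + Y) + (-14*21 - 16) = (-8150 + 64) + (-14*21 - 16) = -8086 + (-294 - 16) = -8086 - 310 = -8396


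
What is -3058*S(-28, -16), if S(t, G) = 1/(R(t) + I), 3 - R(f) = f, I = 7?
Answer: -1529/19 ≈ -80.474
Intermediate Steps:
R(f) = 3 - f
S(t, G) = 1/(10 - t) (S(t, G) = 1/((3 - t) + 7) = 1/(10 - t))
-3058*S(-28, -16) = -(-3058)/(-10 - 28) = -(-3058)/(-38) = -(-3058)*(-1)/38 = -3058*1/38 = -1529/19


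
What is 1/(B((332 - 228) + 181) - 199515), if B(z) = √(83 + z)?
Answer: -199515/39806234857 - 4*√23/39806234857 ≈ -5.0126e-6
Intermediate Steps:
1/(B((332 - 228) + 181) - 199515) = 1/(√(83 + ((332 - 228) + 181)) - 199515) = 1/(√(83 + (104 + 181)) - 199515) = 1/(√(83 + 285) - 199515) = 1/(√368 - 199515) = 1/(4*√23 - 199515) = 1/(-199515 + 4*√23)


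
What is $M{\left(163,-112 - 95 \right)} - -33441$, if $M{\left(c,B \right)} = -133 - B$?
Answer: $33515$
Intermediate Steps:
$M{\left(163,-112 - 95 \right)} - -33441 = \left(-133 - \left(-112 - 95\right)\right) - -33441 = \left(-133 - \left(-112 - 95\right)\right) + 33441 = \left(-133 - -207\right) + 33441 = \left(-133 + 207\right) + 33441 = 74 + 33441 = 33515$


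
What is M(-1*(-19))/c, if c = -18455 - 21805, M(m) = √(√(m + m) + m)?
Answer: -√(19 + √38)/40260 ≈ -0.00012460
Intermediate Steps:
M(m) = √(m + √2*√m) (M(m) = √(√(2*m) + m) = √(√2*√m + m) = √(m + √2*√m))
c = -40260
M(-1*(-19))/c = √(-1*(-19) + √2*√(-1*(-19)))/(-40260) = √(19 + √2*√19)*(-1/40260) = √(19 + √38)*(-1/40260) = -√(19 + √38)/40260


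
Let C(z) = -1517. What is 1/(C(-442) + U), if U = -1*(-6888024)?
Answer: 1/6886507 ≈ 1.4521e-7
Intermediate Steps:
U = 6888024
1/(C(-442) + U) = 1/(-1517 + 6888024) = 1/6886507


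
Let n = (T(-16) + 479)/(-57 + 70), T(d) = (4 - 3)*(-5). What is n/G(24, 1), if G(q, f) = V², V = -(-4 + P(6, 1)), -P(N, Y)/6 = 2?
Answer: 237/1664 ≈ 0.14243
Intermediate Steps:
P(N, Y) = -12 (P(N, Y) = -6*2 = -12)
T(d) = -5 (T(d) = 1*(-5) = -5)
V = 16 (V = -(-4 - 12) = -1*(-16) = 16)
G(q, f) = 256 (G(q, f) = 16² = 256)
n = 474/13 (n = (-5 + 479)/(-57 + 70) = 474/13 ≈ 36.462)
n/G(24, 1) = (474/13)/256 = (474/13)*(1/256) = 237/1664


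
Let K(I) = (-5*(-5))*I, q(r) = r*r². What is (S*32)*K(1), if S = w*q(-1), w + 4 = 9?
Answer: -4000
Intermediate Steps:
q(r) = r³
w = 5 (w = -4 + 9 = 5)
K(I) = 25*I
S = -5 (S = 5*(-1)³ = 5*(-1) = -5)
(S*32)*K(1) = (-5*32)*(25*1) = -160*25 = -4000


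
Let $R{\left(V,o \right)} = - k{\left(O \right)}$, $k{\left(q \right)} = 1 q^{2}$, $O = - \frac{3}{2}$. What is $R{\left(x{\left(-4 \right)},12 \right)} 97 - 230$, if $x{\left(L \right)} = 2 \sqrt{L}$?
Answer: $- \frac{1793}{4} \approx -448.25$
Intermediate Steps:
$O = - \frac{3}{2}$ ($O = \left(-3\right) \frac{1}{2} = - \frac{3}{2} \approx -1.5$)
$k{\left(q \right)} = q^{2}$
$R{\left(V,o \right)} = - \frac{9}{4}$ ($R{\left(V,o \right)} = - \left(- \frac{3}{2}\right)^{2} = \left(-1\right) \frac{9}{4} = - \frac{9}{4}$)
$R{\left(x{\left(-4 \right)},12 \right)} 97 - 230 = \left(- \frac{9}{4}\right) 97 - 230 = - \frac{873}{4} - 230 = - \frac{1793}{4}$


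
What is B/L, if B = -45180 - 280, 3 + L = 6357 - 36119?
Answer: 9092/5953 ≈ 1.5273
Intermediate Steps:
L = -29765 (L = -3 + (6357 - 36119) = -3 - 29762 = -29765)
B = -45460
B/L = -45460/(-29765) = -45460*(-1/29765) = 9092/5953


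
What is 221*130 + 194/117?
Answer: 3361604/117 ≈ 28732.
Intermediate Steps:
221*130 + 194/117 = 28730 + 194*(1/117) = 28730 + 194/117 = 3361604/117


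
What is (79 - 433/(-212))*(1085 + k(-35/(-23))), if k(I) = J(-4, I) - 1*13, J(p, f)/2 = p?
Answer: 4570146/53 ≈ 86229.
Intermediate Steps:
J(p, f) = 2*p
k(I) = -21 (k(I) = 2*(-4) - 1*13 = -8 - 13 = -21)
(79 - 433/(-212))*(1085 + k(-35/(-23))) = (79 - 433/(-212))*(1085 - 21) = (79 - 433*(-1/212))*1064 = (79 + 433/212)*1064 = (17181/212)*1064 = 4570146/53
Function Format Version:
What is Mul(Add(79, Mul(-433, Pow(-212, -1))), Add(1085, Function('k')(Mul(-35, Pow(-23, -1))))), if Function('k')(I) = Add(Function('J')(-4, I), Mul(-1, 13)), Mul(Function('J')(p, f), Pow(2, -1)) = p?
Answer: Rational(4570146, 53) ≈ 86229.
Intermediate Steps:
Function('J')(p, f) = Mul(2, p)
Function('k')(I) = -21 (Function('k')(I) = Add(Mul(2, -4), Mul(-1, 13)) = Add(-8, -13) = -21)
Mul(Add(79, Mul(-433, Pow(-212, -1))), Add(1085, Function('k')(Mul(-35, Pow(-23, -1))))) = Mul(Add(79, Mul(-433, Pow(-212, -1))), Add(1085, -21)) = Mul(Add(79, Mul(-433, Rational(-1, 212))), 1064) = Mul(Add(79, Rational(433, 212)), 1064) = Mul(Rational(17181, 212), 1064) = Rational(4570146, 53)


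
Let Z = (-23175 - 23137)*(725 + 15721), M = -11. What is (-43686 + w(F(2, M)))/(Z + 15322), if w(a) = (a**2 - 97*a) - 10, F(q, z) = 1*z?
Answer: 21254/380815915 ≈ 5.5812e-5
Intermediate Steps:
F(q, z) = z
w(a) = -10 + a**2 - 97*a
Z = -761647152 (Z = -46312*16446 = -761647152)
(-43686 + w(F(2, M)))/(Z + 15322) = (-43686 + (-10 + (-11)**2 - 97*(-11)))/(-761647152 + 15322) = (-43686 + (-10 + 121 + 1067))/(-761631830) = (-43686 + 1178)*(-1/761631830) = -42508*(-1/761631830) = 21254/380815915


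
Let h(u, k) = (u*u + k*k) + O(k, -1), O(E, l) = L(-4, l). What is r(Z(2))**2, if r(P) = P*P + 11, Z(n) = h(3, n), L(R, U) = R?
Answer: 8464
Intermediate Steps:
O(E, l) = -4
h(u, k) = -4 + k**2 + u**2 (h(u, k) = (u*u + k*k) - 4 = (u**2 + k**2) - 4 = (k**2 + u**2) - 4 = -4 + k**2 + u**2)
Z(n) = 5 + n**2 (Z(n) = -4 + n**2 + 3**2 = -4 + n**2 + 9 = 5 + n**2)
r(P) = 11 + P**2 (r(P) = P**2 + 11 = 11 + P**2)
r(Z(2))**2 = (11 + (5 + 2**2)**2)**2 = (11 + (5 + 4)**2)**2 = (11 + 9**2)**2 = (11 + 81)**2 = 92**2 = 8464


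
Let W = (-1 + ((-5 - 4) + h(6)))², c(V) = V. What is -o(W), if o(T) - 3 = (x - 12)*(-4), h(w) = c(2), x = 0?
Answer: -51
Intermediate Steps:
h(w) = 2
W = 64 (W = (-1 + ((-5 - 4) + 2))² = (-1 + (-9 + 2))² = (-1 - 7)² = (-8)² = 64)
o(T) = 51 (o(T) = 3 + (0 - 12)*(-4) = 3 - 12*(-4) = 3 + 48 = 51)
-o(W) = -1*51 = -51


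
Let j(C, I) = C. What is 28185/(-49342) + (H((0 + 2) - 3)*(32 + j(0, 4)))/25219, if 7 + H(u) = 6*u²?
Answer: -712376459/1244355898 ≈ -0.57249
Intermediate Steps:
H(u) = -7 + 6*u²
28185/(-49342) + (H((0 + 2) - 3)*(32 + j(0, 4)))/25219 = 28185/(-49342) + ((-7 + 6*((0 + 2) - 3)²)*(32 + 0))/25219 = 28185*(-1/49342) + ((-7 + 6*(2 - 3)²)*32)*(1/25219) = -28185/49342 + ((-7 + 6*(-1)²)*32)*(1/25219) = -28185/49342 + ((-7 + 6*1)*32)*(1/25219) = -28185/49342 + ((-7 + 6)*32)*(1/25219) = -28185/49342 - 1*32*(1/25219) = -28185/49342 - 32*1/25219 = -28185/49342 - 32/25219 = -712376459/1244355898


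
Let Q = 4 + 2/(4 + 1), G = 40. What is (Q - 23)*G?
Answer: -744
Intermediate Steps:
Q = 22/5 (Q = 4 + 2/5 = 22/5 ≈ 4.4000)
(Q - 23)*G = (22/5 - 23)*40 = -93/5*40 = -744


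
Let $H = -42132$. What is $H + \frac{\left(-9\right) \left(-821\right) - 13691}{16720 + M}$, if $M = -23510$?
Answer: $- \frac{143034989}{3395} \approx -42131.0$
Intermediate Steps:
$H + \frac{\left(-9\right) \left(-821\right) - 13691}{16720 + M} = -42132 + \frac{\left(-9\right) \left(-821\right) - 13691}{16720 - 23510} = -42132 + \frac{7389 - 13691}{-6790} = -42132 - - \frac{3151}{3395} = -42132 + \frac{3151}{3395} = - \frac{143034989}{3395}$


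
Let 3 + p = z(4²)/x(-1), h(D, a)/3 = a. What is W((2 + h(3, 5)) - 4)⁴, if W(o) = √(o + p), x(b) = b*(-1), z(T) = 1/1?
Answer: 121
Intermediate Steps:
h(D, a) = 3*a
z(T) = 1
x(b) = -b
p = -2 (p = -3 + 1/(-1*(-1)) = -3 + 1/1 = -3 + 1*1 = -3 + 1 = -2)
W(o) = √(-2 + o) (W(o) = √(o - 2) = √(-2 + o))
W((2 + h(3, 5)) - 4)⁴ = (√(-2 + ((2 + 3*5) - 4)))⁴ = (√(-2 + ((2 + 15) - 4)))⁴ = (√(-2 + (17 - 4)))⁴ = (√(-2 + 13))⁴ = (√11)⁴ = 121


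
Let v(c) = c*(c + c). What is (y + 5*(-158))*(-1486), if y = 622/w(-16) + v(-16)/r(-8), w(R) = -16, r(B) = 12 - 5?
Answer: 31444503/28 ≈ 1.1230e+6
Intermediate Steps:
r(B) = 7
v(c) = 2*c² (v(c) = c*(2*c) = 2*c²)
y = 1919/56 (y = 622/(-16) + (2*(-16)²)/7 = 622*(-1/16) + (2*256)*(⅐) = -311/8 + 512*(⅐) = -311/8 + 512/7 = 1919/56 ≈ 34.268)
(y + 5*(-158))*(-1486) = (1919/56 + 5*(-158))*(-1486) = (1919/56 - 790)*(-1486) = -42321/56*(-1486) = 31444503/28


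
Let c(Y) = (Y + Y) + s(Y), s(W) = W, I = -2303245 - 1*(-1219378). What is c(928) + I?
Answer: -1081083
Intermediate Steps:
I = -1083867 (I = -2303245 + 1219378 = -1083867)
c(Y) = 3*Y (c(Y) = (Y + Y) + Y = 2*Y + Y = 3*Y)
c(928) + I = 3*928 - 1083867 = 2784 - 1083867 = -1081083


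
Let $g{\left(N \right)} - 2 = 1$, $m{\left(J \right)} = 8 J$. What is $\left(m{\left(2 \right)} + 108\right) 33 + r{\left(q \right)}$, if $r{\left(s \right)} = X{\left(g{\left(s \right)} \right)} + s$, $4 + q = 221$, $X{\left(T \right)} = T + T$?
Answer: $4315$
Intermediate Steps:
$g{\left(N \right)} = 3$ ($g{\left(N \right)} = 2 + 1 = 3$)
$X{\left(T \right)} = 2 T$
$q = 217$ ($q = -4 + 221 = 217$)
$r{\left(s \right)} = 6 + s$ ($r{\left(s \right)} = 2 \cdot 3 + s = 6 + s$)
$\left(m{\left(2 \right)} + 108\right) 33 + r{\left(q \right)} = \left(8 \cdot 2 + 108\right) 33 + \left(6 + 217\right) = \left(16 + 108\right) 33 + 223 = 124 \cdot 33 + 223 = 4092 + 223 = 4315$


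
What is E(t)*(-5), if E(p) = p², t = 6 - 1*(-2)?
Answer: -320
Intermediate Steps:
t = 8 (t = 6 + 2 = 8)
E(t)*(-5) = 8²*(-5) = 64*(-5) = -320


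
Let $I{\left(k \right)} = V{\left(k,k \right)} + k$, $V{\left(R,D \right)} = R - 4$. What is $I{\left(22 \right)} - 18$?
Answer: $22$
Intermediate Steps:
$V{\left(R,D \right)} = -4 + R$
$I{\left(k \right)} = -4 + 2 k$ ($I{\left(k \right)} = \left(-4 + k\right) + k = -4 + 2 k$)
$I{\left(22 \right)} - 18 = \left(-4 + 2 \cdot 22\right) - 18 = \left(-4 + 44\right) - 18 = 40 - 18 = 22$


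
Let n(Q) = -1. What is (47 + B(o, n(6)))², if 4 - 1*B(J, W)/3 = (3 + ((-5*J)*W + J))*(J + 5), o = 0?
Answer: 196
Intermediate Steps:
B(J, W) = 12 - 3*(5 + J)*(3 + J - 5*J*W) (B(J, W) = 12 - 3*(3 + ((-5*J)*W + J))*(J + 5) = 12 - 3*(3 + (-5*J*W + J))*(5 + J) = 12 - 3*(3 + (J - 5*J*W))*(5 + J) = 12 - 3*(3 + J - 5*J*W)*(5 + J) = 12 - 3*(5 + J)*(3 + J - 5*J*W))
(47 + B(o, n(6)))² = (47 + (-33 - 24*0 - 3*0² + 15*(-1)*0² + 75*0*(-1)))² = (47 + (-33 + 0 - 3*0 + 15*(-1)*0 + 0))² = (47 + (-33 + 0 + 0 + 0 + 0))² = (47 - 33)² = 14² = 196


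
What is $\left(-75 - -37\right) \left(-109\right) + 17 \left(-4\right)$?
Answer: $4074$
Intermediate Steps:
$\left(-75 - -37\right) \left(-109\right) + 17 \left(-4\right) = \left(-75 + 37\right) \left(-109\right) - 68 = \left(-38\right) \left(-109\right) - 68 = 4142 - 68 = 4074$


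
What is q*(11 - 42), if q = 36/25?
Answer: -1116/25 ≈ -44.640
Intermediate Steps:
q = 36/25 (q = 36*(1/25) = 36/25 ≈ 1.4400)
q*(11 - 42) = 36*(11 - 42)/25 = (36/25)*(-31) = -1116/25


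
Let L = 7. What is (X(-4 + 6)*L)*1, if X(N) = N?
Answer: 14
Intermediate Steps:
(X(-4 + 6)*L)*1 = ((-4 + 6)*7)*1 = (2*7)*1 = 14*1 = 14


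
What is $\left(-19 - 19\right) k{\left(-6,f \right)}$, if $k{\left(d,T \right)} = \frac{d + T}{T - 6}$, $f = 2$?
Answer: $-38$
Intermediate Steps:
$k{\left(d,T \right)} = \frac{T + d}{-6 + T}$
$\left(-19 - 19\right) k{\left(-6,f \right)} = \left(-19 - 19\right) \frac{2 - 6}{-6 + 2} = - 38 \frac{1}{-4} \left(-4\right) = - 38 \left(\left(- \frac{1}{4}\right) \left(-4\right)\right) = \left(-38\right) 1 = -38$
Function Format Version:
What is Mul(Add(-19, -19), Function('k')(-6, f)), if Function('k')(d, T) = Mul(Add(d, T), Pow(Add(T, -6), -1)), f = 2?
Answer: -38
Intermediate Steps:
Function('k')(d, T) = Mul(Pow(Add(-6, T), -1), Add(T, d)) (Function('k')(d, T) = Mul(Add(T, d), Pow(Add(-6, T), -1)) = Mul(Pow(Add(-6, T), -1), Add(T, d)))
Mul(Add(-19, -19), Function('k')(-6, f)) = Mul(Add(-19, -19), Mul(Pow(Add(-6, 2), -1), Add(2, -6))) = Mul(-38, Mul(Pow(-4, -1), -4)) = Mul(-38, Mul(Rational(-1, 4), -4)) = Mul(-38, 1) = -38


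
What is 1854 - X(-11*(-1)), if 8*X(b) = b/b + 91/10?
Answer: 148219/80 ≈ 1852.7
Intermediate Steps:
X(b) = 101/80 (X(b) = (b/b + 91/10)/8 = (1 + 91*(1/10))/8 = (1 + 91/10)/8 = (1/8)*(101/10) = 101/80)
1854 - X(-11*(-1)) = 1854 - 1*101/80 = 1854 - 101/80 = 148219/80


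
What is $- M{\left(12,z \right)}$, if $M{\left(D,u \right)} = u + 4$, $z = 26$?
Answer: $-30$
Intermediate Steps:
$M{\left(D,u \right)} = 4 + u$
$- M{\left(12,z \right)} = - (4 + 26) = \left(-1\right) 30 = -30$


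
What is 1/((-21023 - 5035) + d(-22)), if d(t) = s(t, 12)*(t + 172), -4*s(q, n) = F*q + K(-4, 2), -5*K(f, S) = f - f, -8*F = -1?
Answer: -8/207639 ≈ -3.8528e-5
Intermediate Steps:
F = ⅛ (F = -⅛*(-1) = ⅛ ≈ 0.12500)
K(f, S) = 0 (K(f, S) = -(f - f)/5 = -⅕*0 = 0)
s(q, n) = -q/32 (s(q, n) = -(q/8 + 0)/4 = -q/32)
d(t) = -t*(172 + t)/32 (d(t) = (-t/32)*(t + 172) = (-t/32)*(172 + t) = -t*(172 + t)/32)
1/((-21023 - 5035) + d(-22)) = 1/((-21023 - 5035) - 1/32*(-22)*(172 - 22)) = 1/(-26058 - 1/32*(-22)*150) = 1/(-26058 + 825/8) = 1/(-207639/8) = -8/207639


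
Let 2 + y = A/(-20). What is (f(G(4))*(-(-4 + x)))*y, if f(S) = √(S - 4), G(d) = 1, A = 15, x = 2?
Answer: -11*I*√3/2 ≈ -9.5263*I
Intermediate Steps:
y = -11/4 (y = -2 + 15/(-20) = -2 + 15*(-1/20) = -2 - ¾ = -11/4 ≈ -2.7500)
f(S) = √(-4 + S)
(f(G(4))*(-(-4 + x)))*y = (√(-4 + 1)*(-(-4 + 2)))*(-11/4) = (√(-3)*(-1*(-2)))*(-11/4) = ((I*√3)*2)*(-11/4) = (2*I*√3)*(-11/4) = -11*I*√3/2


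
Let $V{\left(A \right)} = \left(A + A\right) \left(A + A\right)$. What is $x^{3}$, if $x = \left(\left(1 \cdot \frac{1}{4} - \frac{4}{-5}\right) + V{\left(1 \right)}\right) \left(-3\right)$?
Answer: $- \frac{27818127}{8000} \approx -3477.3$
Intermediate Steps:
$V{\left(A \right)} = 4 A^{2}$ ($V{\left(A \right)} = 2 A 2 A = 4 A^{2}$)
$x = - \frac{303}{20}$ ($x = \left(\left(1 \cdot \frac{1}{4} - \frac{4}{-5}\right) + 4 \cdot 1^{2}\right) \left(-3\right) = \left(\left(1 \cdot \frac{1}{4} - - \frac{4}{5}\right) + 4 \cdot 1\right) \left(-3\right) = \left(\left(\frac{1}{4} + \frac{4}{5}\right) + 4\right) \left(-3\right) = \left(\frac{21}{20} + 4\right) \left(-3\right) = \frac{101}{20} \left(-3\right) = - \frac{303}{20} \approx -15.15$)
$x^{3} = \left(- \frac{303}{20}\right)^{3} = - \frac{27818127}{8000}$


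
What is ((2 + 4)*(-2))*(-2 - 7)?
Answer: 108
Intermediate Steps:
((2 + 4)*(-2))*(-2 - 7) = (6*(-2))*(-9) = -12*(-9) = 108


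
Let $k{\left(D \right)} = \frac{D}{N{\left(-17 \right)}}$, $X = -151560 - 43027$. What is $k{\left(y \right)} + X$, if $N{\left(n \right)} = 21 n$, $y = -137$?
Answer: $- \frac{69467422}{357} \approx -1.9459 \cdot 10^{5}$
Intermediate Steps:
$X = -194587$ ($X = -151560 - 43027 = -194587$)
$k{\left(D \right)} = - \frac{D}{357}$ ($k{\left(D \right)} = \frac{D}{21 \left(-17\right)} = \frac{D}{-357} = D \left(- \frac{1}{357}\right) = - \frac{D}{357}$)
$k{\left(y \right)} + X = \left(- \frac{1}{357}\right) \left(-137\right) - 194587 = \frac{137}{357} - 194587 = - \frac{69467422}{357}$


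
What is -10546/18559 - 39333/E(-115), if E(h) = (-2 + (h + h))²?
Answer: -1297609051/998919616 ≈ -1.2990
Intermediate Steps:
E(h) = (-2 + 2*h)²
-10546/18559 - 39333/E(-115) = -10546/18559 - 39333*1/(4*(-1 - 115)²) = -10546*1/18559 - 39333/(4*(-116)²) = -10546/18559 - 39333/(4*13456) = -10546/18559 - 39333/53824 = -1297609051/998919616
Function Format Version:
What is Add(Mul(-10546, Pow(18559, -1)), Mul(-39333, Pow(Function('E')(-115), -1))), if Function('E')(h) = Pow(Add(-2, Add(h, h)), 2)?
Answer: Rational(-1297609051, 998919616) ≈ -1.2990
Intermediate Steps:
Function('E')(h) = Pow(Add(-2, Mul(2, h)), 2)
Add(Mul(-10546, Pow(18559, -1)), Mul(-39333, Pow(Function('E')(-115), -1))) = Add(Mul(-10546, Pow(18559, -1)), Mul(-39333, Pow(Mul(4, Pow(Add(-1, -115), 2)), -1))) = Add(Mul(-10546, Rational(1, 18559)), Mul(-39333, Pow(Mul(4, Pow(-116, 2)), -1))) = Add(Rational(-10546, 18559), Mul(-39333, Pow(Mul(4, 13456), -1))) = Add(Rational(-10546, 18559), Mul(-39333, Pow(53824, -1))) = Add(Rational(-10546, 18559), Mul(-39333, Rational(1, 53824))) = Add(Rational(-10546, 18559), Rational(-39333, 53824)) = Rational(-1297609051, 998919616)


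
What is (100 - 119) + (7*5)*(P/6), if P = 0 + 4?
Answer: 13/3 ≈ 4.3333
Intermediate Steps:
P = 4
(100 - 119) + (7*5)*(P/6) = (100 - 119) + (7*5)*(4/6) = -19 + 35*(4*(1/6)) = -19 + 35*(2/3) = -19 + 70/3 = 13/3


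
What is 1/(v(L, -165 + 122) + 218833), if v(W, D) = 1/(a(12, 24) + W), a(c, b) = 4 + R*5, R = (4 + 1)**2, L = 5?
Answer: 134/29323623 ≈ 4.5697e-6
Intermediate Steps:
R = 25 (R = 5**2 = 25)
a(c, b) = 129 (a(c, b) = 4 + 25*5 = 4 + 125 = 129)
v(W, D) = 1/(129 + W)
1/(v(L, -165 + 122) + 218833) = 1/(1/(129 + 5) + 218833) = 1/(1/134 + 218833) = 1/(29323623/134) = 134/29323623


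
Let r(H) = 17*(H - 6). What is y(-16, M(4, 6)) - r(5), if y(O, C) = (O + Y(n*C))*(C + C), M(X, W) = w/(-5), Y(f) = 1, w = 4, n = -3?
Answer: 41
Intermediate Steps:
M(X, W) = -⅘ (M(X, W) = 4/(-5) = 4*(-⅕) = -⅘)
y(O, C) = 2*C*(1 + O) (y(O, C) = (O + 1)*(C + C) = (1 + O)*(2*C) = 2*C*(1 + O))
r(H) = -102 + 17*H (r(H) = 17*(-6 + H) = -102 + 17*H)
y(-16, M(4, 6)) - r(5) = 2*(-⅘)*(1 - 16) - (-102 + 17*5) = 2*(-⅘)*(-15) - (-102 + 85) = 24 - 1*(-17) = 24 + 17 = 41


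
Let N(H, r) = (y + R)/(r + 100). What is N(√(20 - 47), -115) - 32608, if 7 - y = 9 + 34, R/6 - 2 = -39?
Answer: -162954/5 ≈ -32591.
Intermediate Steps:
R = -222 (R = 12 + 6*(-39) = 12 - 234 = -222)
y = -36 (y = 7 - (9 + 34) = 7 - 1*43 = 7 - 43 = -36)
N(H, r) = -258/(100 + r) (N(H, r) = (-36 - 222)/(r + 100) = -258/(100 + r))
N(√(20 - 47), -115) - 32608 = -258/(100 - 115) - 32608 = -258/(-15) - 32608 = -258*(-1/15) - 32608 = 86/5 - 32608 = -162954/5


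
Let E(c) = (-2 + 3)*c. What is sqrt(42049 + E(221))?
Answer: sqrt(42270) ≈ 205.60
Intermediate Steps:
E(c) = c (E(c) = 1*c = c)
sqrt(42049 + E(221)) = sqrt(42049 + 221) = sqrt(42270)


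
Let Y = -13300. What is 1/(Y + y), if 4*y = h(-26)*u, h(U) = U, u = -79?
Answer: -2/25573 ≈ -7.8207e-5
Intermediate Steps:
y = 1027/2 (y = (-26*(-79))/4 = (¼)*2054 = 1027/2 ≈ 513.50)
1/(Y + y) = 1/(-13300 + 1027/2) = 1/(-25573/2) = -2/25573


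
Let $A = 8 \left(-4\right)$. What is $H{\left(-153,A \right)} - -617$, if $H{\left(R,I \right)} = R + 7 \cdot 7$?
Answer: $513$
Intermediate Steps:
$A = -32$
$H{\left(R,I \right)} = 49 + R$ ($H{\left(R,I \right)} = R + 49 = 49 + R$)
$H{\left(-153,A \right)} - -617 = \left(49 - 153\right) - -617 = -104 + 617 = 513$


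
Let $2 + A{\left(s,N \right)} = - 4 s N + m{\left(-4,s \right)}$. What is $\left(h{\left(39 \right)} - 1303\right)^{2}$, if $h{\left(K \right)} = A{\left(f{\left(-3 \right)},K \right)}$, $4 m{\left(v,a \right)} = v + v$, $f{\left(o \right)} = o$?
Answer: $703921$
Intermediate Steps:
$m{\left(v,a \right)} = \frac{v}{2}$ ($m{\left(v,a \right)} = \frac{v + v}{4} = \frac{2 v}{4} = \frac{v}{2}$)
$A{\left(s,N \right)} = -4 - 4 N s$ ($A{\left(s,N \right)} = -2 + \left(- 4 s N + \frac{1}{2} \left(-4\right)\right) = -2 - \left(2 + 4 N s\right) = -4 - 4 N s$)
$h{\left(K \right)} = -4 + 12 K$ ($h{\left(K \right)} = -4 - 4 K \left(-3\right) = -4 + 12 K$)
$\left(h{\left(39 \right)} - 1303\right)^{2} = \left(\left(-4 + 12 \cdot 39\right) - 1303\right)^{2} = \left(\left(-4 + 468\right) - 1303\right)^{2} = \left(464 - 1303\right)^{2} = \left(-839\right)^{2} = 703921$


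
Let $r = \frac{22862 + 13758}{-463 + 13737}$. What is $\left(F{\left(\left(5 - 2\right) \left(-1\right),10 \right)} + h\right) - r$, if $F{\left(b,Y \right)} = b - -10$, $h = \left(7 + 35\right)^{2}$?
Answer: $\frac{11735817}{6637} \approx 1768.2$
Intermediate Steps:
$h = 1764$ ($h = 42^{2} = 1764$)
$F{\left(b,Y \right)} = 10 + b$ ($F{\left(b,Y \right)} = b + 10 = 10 + b$)
$r = \frac{18310}{6637}$ ($r = \frac{36620}{13274} = 36620 \cdot \frac{1}{13274} = \frac{18310}{6637} \approx 2.7588$)
$\left(F{\left(\left(5 - 2\right) \left(-1\right),10 \right)} + h\right) - r = \left(\left(10 + \left(5 - 2\right) \left(-1\right)\right) + 1764\right) - \frac{18310}{6637} = \left(\left(10 + 3 \left(-1\right)\right) + 1764\right) - \frac{18310}{6637} = \left(\left(10 - 3\right) + 1764\right) - \frac{18310}{6637} = \left(7 + 1764\right) - \frac{18310}{6637} = 1771 - \frac{18310}{6637} = \frac{11735817}{6637}$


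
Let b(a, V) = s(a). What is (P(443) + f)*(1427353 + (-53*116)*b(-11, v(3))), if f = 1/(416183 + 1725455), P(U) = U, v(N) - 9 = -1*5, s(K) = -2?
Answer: 1365860704682115/2141638 ≈ 6.3776e+8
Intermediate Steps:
v(N) = 4 (v(N) = 9 - 1*5 = 9 - 5 = 4)
b(a, V) = -2
f = 1/2141638 ≈ 4.6693e-7
(P(443) + f)*(1427353 + (-53*116)*b(-11, v(3))) = (443 + 1/2141638)*(1427353 - 53*116*(-2)) = 948745635*(1427353 - 6148*(-2))/2141638 = 948745635*(1427353 + 12296)/2141638 = (948745635/2141638)*1439649 = 1365860704682115/2141638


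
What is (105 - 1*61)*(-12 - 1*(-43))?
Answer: 1364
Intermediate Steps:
(105 - 1*61)*(-12 - 1*(-43)) = (105 - 61)*(-12 + 43) = 44*31 = 1364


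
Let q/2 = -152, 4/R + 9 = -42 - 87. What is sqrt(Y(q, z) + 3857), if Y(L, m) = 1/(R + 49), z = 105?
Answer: 2*sqrt(11009518622)/3379 ≈ 62.105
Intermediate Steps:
R = -2/69 (R = 4/(-9 + (-42 - 87)) = 4/(-9 - 129) = 4/(-138) = 4*(-1/138) = -2/69 ≈ -0.028986)
q = -304 (q = 2*(-152) = -304)
Y(L, m) = 69/3379 (Y(L, m) = 1/(-2/69 + 49) = 1/(3379/69) = 69/3379)
sqrt(Y(q, z) + 3857) = sqrt(69/3379 + 3857) = sqrt(13032872/3379) = 2*sqrt(11009518622)/3379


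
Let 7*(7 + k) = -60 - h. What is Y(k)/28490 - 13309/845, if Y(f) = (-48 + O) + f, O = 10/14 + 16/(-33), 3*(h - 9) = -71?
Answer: -2920033759/185370185 ≈ -15.752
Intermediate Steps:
h = -44/3 (h = 9 + (⅓)*(-71) = 9 - 71/3 = -44/3 ≈ -14.667)
O = 53/231 (O = 10*(1/14) + 16*(-1/33) = 5/7 - 16/33 = 53/231 ≈ 0.22944)
k = -283/21 (k = -7 + (-60 - 1*(-44/3))/7 = -7 + (-60 + 44/3)/7 = -7 + (⅐)*(-136/3) = -7 - 136/21 = -283/21 ≈ -13.476)
Y(f) = -11035/231 + f (Y(f) = (-48 + 53/231) + f = -11035/231 + f)
Y(k)/28490 - 13309/845 = (-11035/231 - 283/21)/28490 - 13309/845 = -4716/77*1/28490 - 13309*1/845 = -2358/1096865 - 13309/845 = -2920033759/185370185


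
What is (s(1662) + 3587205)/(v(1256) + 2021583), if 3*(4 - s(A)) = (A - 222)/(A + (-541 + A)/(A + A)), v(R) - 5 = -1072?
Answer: 19821512739761/11164581394244 ≈ 1.7754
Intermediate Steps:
v(R) = -1067 (v(R) = 5 - 1072 = -1067)
s(A) = 4 - (-222 + A)/(3*(A + (-541 + A)/(2*A))) (s(A) = 4 - (A - 222)/(3*(A + (-541 + A)/(A + A))) = 4 - (-222 + A)/(3*(A + (-541 + A)/((2*A)))) = 4 - (-222 + A)/(3*(A + (-541 + A)*(1/(2*A)))) = 4 - (-222 + A)/(3*(A + (-541 + A)/(2*A))))
(s(1662) + 3587205)/(v(1256) + 2021583) = (2*(-3246 + 11*1662**2 + 228*1662)/(3*(-541 + 1662 + 2*1662**2)) + 3587205)/(-1067 + 2021583) = (2*(-3246 + 11*2762244 + 378936)/(3*(-541 + 1662 + 2*2762244)) + 3587205)/2020516 = (2*(-3246 + 30384684 + 378936)/(3*(-541 + 1662 + 5524488)) + 3587205)*(1/2020516) = ((2/3)*30760374/5525609 + 3587205)*(1/2020516) = ((2/3)*(1/5525609)*30760374 + 3587205)*(1/2020516) = (20506916/5525609 + 3587205)*(1/2020516) = (19821512739761/5525609)*(1/2020516) = 19821512739761/11164581394244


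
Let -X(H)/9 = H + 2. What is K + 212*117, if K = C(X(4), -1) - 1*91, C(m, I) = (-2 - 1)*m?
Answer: 24875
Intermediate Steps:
X(H) = -18 - 9*H (X(H) = -9*(H + 2) = -9*(2 + H) = -18 - 9*H)
C(m, I) = -3*m
K = 71 (K = -3*(-18 - 9*4) - 1*91 = -3*(-18 - 36) - 91 = -3*(-54) - 91 = 162 - 91 = 71)
K + 212*117 = 71 + 212*117 = 71 + 24804 = 24875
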